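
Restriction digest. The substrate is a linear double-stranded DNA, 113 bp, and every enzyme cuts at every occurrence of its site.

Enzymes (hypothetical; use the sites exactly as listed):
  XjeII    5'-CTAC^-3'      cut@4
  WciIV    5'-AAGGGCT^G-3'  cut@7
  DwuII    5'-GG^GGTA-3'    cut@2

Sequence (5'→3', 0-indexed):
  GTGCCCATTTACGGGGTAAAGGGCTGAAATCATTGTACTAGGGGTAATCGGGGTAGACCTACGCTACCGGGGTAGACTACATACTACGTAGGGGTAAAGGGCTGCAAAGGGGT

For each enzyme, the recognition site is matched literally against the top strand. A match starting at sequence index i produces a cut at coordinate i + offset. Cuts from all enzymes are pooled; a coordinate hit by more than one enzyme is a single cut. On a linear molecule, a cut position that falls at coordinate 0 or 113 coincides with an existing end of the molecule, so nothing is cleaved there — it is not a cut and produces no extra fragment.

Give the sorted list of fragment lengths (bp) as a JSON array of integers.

[3,5,5,7,9,10,10,11,11,11,14,17]

Site scan:
  XjeII (CTAC, off=4): starts [58, 63, 76, 83] → cuts [62, 67, 80, 87]
  WciIV (AAGGGCTG, off=7): starts [18, 96] → cuts [25, 103]
  DwuII (GGGGTA, off=2): starts [12, 40, 49, 68, 90] → cuts [14, 42, 51, 70, 92]

All cut coordinates (distinct, sorted): [14, 25, 42, 51, 62, 67, 70, 80, 87, 92, 103]

Fragment lengths:
  [0,14): 14 bp
  [14,25): 11 bp
  [25,42): 17 bp
  [42,51): 9 bp
  [51,62): 11 bp
  [62,67): 5 bp
  [67,70): 3 bp
  [70,80): 10 bp
  [80,87): 7 bp
  [87,92): 5 bp
  [92,103): 11 bp
  [103,113): 10 bp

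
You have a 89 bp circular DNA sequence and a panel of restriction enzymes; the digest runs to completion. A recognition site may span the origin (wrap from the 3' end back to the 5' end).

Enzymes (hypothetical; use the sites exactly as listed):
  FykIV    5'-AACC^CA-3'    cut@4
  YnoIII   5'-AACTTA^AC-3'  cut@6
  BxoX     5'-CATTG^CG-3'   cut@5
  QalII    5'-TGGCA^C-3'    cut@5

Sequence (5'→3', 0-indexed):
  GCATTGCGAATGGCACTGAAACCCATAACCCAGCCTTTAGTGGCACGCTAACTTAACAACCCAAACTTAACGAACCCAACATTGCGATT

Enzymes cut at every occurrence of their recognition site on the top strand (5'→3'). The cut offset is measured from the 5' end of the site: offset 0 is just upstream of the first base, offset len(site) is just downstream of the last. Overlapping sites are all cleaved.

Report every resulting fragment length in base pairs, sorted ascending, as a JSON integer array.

Scan for sites:
  FykIV (AACCCA, off=4): starts [19, 26, 57, 72] → cuts [23, 30, 61, 76]
  YnoIII (AACTTAAC, off=6): starts [49, 63] → cuts [55, 69]
  BxoX (CATTGCG, off=5): starts [1, 79] → cuts [6, 84]
  QalII (TGGCAC, off=5): starts [10, 40] → cuts [15, 45]

All cut coordinates (distinct, sorted): [6, 15, 23, 30, 45, 55, 61, 69, 76, 84]

Fragments:
  6→15: 9 bp
  15→23: 8 bp
  23→30: 7 bp
  30→45: 15 bp
  45→55: 10 bp
  55→61: 6 bp
  61→69: 8 bp
  69→76: 7 bp
  76→84: 8 bp
  84→6 (wrap): 89-84+6 = 11 bp

[6,7,7,8,8,8,9,10,11,15]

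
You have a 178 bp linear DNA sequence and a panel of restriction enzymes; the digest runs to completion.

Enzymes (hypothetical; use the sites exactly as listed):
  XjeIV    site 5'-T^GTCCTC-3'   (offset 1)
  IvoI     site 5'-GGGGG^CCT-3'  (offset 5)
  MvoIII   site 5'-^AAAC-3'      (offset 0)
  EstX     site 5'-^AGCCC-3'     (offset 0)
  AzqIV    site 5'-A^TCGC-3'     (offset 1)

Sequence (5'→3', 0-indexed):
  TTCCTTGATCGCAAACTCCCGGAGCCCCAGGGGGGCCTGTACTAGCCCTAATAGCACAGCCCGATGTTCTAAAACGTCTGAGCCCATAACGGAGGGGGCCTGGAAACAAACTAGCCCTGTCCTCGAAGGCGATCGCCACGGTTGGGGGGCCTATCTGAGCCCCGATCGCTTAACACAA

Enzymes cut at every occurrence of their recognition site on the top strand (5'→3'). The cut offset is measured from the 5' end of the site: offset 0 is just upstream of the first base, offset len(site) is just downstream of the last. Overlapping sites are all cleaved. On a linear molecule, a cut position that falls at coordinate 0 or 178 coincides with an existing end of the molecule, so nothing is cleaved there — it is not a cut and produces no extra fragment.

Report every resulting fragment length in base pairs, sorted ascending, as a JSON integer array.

Site scan:
  XjeIV (TGTCCTC, off=1): starts [117] → cuts [118]
  IvoI (GGGGGCCT, off=5): starts [30, 93, 144] → cuts [35, 98, 149]
  MvoIII (AAAC, off=0): starts [12, 71, 103, 107] → cuts [12, 71, 103, 107]
  EstX (AGCCC, off=0): starts [22, 43, 57, 80, 112, 157] → cuts [22, 43, 57, 80, 112, 157]
  AzqIV (ATCGC, off=1): starts [7, 131, 164] → cuts [8, 132, 165]

All cut coordinates (distinct, sorted): [8, 12, 22, 35, 43, 57, 71, 80, 98, 103, 107, 112, 118, 132, 149, 157, 165]

Fragments:
  [0,8): 8 bp
  [8,12): 4 bp
  [12,22): 10 bp
  [22,35): 13 bp
  [35,43): 8 bp
  [43,57): 14 bp
  [57,71): 14 bp
  [71,80): 9 bp
  [80,98): 18 bp
  [98,103): 5 bp
  [103,107): 4 bp
  [107,112): 5 bp
  [112,118): 6 bp
  [118,132): 14 bp
  [132,149): 17 bp
  [149,157): 8 bp
  [157,165): 8 bp
  [165,178): 13 bp

[4,4,5,5,6,8,8,8,8,9,10,13,13,14,14,14,17,18]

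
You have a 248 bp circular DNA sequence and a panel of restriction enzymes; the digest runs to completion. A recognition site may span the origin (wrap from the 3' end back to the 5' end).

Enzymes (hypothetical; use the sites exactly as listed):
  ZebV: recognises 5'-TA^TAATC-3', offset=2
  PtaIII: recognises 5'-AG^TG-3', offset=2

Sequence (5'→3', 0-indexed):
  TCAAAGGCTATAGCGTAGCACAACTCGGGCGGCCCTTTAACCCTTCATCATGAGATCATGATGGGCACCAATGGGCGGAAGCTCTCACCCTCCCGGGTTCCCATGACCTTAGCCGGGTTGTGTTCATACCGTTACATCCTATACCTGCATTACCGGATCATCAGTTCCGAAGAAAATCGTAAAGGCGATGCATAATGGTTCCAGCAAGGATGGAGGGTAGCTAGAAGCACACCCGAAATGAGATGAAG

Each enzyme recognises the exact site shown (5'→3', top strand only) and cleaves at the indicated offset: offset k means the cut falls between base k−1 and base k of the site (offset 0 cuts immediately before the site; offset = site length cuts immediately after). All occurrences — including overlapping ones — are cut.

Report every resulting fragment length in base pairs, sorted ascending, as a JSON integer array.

[248]

Per-enzyme occurrences:
  ZebV (TATAATC, off=2): no sites
  PtaIII (AGTG, off=2): no sites

All cut coordinates (distinct, sorted): ∅

Fragment lengths:
  no cuts → one circular fragment of 248 bp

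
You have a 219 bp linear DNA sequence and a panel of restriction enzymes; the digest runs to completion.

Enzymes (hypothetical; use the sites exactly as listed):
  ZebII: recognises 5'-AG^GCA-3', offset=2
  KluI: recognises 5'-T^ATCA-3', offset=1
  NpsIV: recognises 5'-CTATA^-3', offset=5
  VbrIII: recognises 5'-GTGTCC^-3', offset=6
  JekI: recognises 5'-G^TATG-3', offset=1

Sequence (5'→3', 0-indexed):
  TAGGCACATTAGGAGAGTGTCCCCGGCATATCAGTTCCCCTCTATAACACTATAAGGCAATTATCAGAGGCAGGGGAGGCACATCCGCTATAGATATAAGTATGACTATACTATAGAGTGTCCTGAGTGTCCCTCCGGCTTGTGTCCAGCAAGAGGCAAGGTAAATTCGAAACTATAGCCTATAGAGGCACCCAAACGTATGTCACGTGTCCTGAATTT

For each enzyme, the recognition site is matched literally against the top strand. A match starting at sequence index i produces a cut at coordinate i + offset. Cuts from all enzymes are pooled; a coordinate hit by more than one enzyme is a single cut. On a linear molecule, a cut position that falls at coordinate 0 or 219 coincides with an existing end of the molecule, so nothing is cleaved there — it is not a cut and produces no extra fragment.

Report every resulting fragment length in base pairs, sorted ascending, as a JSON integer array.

Site scan:
  ZebII (AGGCA, off=2): starts [1, 54, 67, 76, 153, 185] → cuts [3, 56, 69, 78, 155, 187]
  KluI (TATCA, off=1): starts [28, 61] → cuts [29, 62]
  NpsIV (CTATA, off=5): starts [41, 49, 87, 105, 110, 172, 179] → cuts [46, 54, 92, 110, 115, 177, 184]
  VbrIII (GTGTCC, off=6): starts [16, 117, 126, 141, 206] → cuts [22, 123, 132, 147, 212]
  JekI (GTATG, off=1): starts [99, 197] → cuts [100, 198]

All cut coordinates (distinct, sorted): [3, 22, 29, 46, 54, 56, 62, 69, 78, 92, 100, 110, 115, 123, 132, 147, 155, 177, 184, 187, 198, 212]

Fragments:
  [0,3): 3 bp
  [3,22): 19 bp
  [22,29): 7 bp
  [29,46): 17 bp
  [46,54): 8 bp
  [54,56): 2 bp
  [56,62): 6 bp
  [62,69): 7 bp
  [69,78): 9 bp
  [78,92): 14 bp
  [92,100): 8 bp
  [100,110): 10 bp
  [110,115): 5 bp
  [115,123): 8 bp
  [123,132): 9 bp
  [132,147): 15 bp
  [147,155): 8 bp
  [155,177): 22 bp
  [177,184): 7 bp
  [184,187): 3 bp
  [187,198): 11 bp
  [198,212): 14 bp
  [212,219): 7 bp

[2,3,3,5,6,7,7,7,7,8,8,8,8,9,9,10,11,14,14,15,17,19,22]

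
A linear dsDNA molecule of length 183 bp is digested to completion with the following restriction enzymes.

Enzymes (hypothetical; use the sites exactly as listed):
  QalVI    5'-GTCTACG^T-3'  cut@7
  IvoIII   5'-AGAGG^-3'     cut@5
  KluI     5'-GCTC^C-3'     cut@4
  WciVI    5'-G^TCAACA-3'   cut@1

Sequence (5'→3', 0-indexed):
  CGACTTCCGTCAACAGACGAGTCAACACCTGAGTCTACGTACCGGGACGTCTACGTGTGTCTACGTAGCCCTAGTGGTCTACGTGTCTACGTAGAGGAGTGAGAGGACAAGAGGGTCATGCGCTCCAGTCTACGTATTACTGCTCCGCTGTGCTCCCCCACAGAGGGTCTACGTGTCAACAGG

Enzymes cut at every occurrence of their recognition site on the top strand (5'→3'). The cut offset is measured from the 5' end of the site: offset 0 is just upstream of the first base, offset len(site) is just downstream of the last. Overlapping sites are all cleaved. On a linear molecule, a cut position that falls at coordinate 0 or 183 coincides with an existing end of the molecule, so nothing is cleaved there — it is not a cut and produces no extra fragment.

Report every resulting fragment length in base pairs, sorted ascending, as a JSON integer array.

[2,6,7,8,8,8,9,9,9,10,10,11,11,11,12,16,18,18]

Scan for sites:
  QalVI GTCTACGT/7: at [32, 48, 58, 76, 84, 127, 166] ⇒ [39, 55, 65, 83, 91, 134, 173]
  IvoIII AGAGG/5: at [92, 101, 109, 161] ⇒ [97, 106, 114, 166]
  KluI GCTCC/4: at [121, 141, 151] ⇒ [125, 145, 155]
  WciVI GTCAACA/1: at [8, 20, 174] ⇒ [9, 21, 175]

All cut coordinates (distinct, sorted): [9, 21, 39, 55, 65, 83, 91, 97, 106, 114, 125, 134, 145, 155, 166, 173, 175]

Fragments:
  [0,9): 9 bp
  [9,21): 12 bp
  [21,39): 18 bp
  [39,55): 16 bp
  [55,65): 10 bp
  [65,83): 18 bp
  [83,91): 8 bp
  [91,97): 6 bp
  [97,106): 9 bp
  [106,114): 8 bp
  [114,125): 11 bp
  [125,134): 9 bp
  [134,145): 11 bp
  [145,155): 10 bp
  [155,166): 11 bp
  [166,173): 7 bp
  [173,175): 2 bp
  [175,183): 8 bp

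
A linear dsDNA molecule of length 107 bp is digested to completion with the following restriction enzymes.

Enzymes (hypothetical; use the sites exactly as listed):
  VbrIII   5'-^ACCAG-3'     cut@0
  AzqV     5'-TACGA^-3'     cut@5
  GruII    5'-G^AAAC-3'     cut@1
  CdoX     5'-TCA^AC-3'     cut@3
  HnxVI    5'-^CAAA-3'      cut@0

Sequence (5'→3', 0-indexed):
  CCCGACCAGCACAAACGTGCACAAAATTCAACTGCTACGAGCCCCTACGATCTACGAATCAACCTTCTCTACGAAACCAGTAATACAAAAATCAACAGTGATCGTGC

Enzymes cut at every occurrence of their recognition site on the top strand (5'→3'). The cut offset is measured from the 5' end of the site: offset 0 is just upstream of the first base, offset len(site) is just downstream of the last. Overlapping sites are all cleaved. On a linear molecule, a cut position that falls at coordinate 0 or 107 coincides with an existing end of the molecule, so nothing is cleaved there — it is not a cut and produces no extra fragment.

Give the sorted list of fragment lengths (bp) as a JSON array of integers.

[1,1,4,4,7,7,9,9,10,10,10,10,12,13]

Per-enzyme occurrences:
  VbrIII (ACCAG, off=0): starts [4, 75] → cuts [4, 75]
  AzqV (TACGA, off=5): starts [35, 45, 52, 69] → cuts [40, 50, 57, 74]
  GruII (GAAAC, off=1): starts [72] → cuts [73]
  CdoX (TCAAC, off=3): starts [27, 58, 91] → cuts [30, 61, 94]
  HnxVI (CAAA, off=0): starts [11, 21, 85] → cuts [11, 21, 85]

Pooled cuts: [4, 11, 21, 30, 40, 50, 57, 61, 73, 74, 75, 85, 94]

Fragment lengths:
  [0,4): 4 bp
  [4,11): 7 bp
  [11,21): 10 bp
  [21,30): 9 bp
  [30,40): 10 bp
  [40,50): 10 bp
  [50,57): 7 bp
  [57,61): 4 bp
  [61,73): 12 bp
  [73,74): 1 bp
  [74,75): 1 bp
  [75,85): 10 bp
  [85,94): 9 bp
  [94,107): 13 bp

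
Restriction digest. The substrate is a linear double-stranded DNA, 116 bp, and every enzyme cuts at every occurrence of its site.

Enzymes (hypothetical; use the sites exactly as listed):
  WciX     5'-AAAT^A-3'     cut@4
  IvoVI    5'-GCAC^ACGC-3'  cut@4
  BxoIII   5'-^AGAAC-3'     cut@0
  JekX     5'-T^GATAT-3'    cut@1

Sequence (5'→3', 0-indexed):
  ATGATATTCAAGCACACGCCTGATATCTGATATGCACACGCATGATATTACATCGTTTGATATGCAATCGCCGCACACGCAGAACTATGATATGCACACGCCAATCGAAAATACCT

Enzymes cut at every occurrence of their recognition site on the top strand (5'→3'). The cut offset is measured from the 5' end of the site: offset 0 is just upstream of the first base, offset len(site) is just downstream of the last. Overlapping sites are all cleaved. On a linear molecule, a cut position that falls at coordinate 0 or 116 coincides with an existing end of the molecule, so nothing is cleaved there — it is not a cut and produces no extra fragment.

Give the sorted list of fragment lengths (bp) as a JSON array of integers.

Scan for sites:
  WciX (AAATA, off=4): starts [108] → cuts [112]
  IvoVI (GCACACGC, off=4): starts [11, 33, 72, 93] → cuts [15, 37, 76, 97]
  BxoIII (AGAAC, off=0): starts [80] → cuts [80]
  JekX (TGATAT, off=1): starts [1, 20, 27, 42, 57, 87] → cuts [2, 21, 28, 43, 58, 88]

All cut coordinates (distinct, sorted): [2, 15, 21, 28, 37, 43, 58, 76, 80, 88, 97, 112]

Fragments:
  [0,2): 2 bp
  [2,15): 13 bp
  [15,21): 6 bp
  [21,28): 7 bp
  [28,37): 9 bp
  [37,43): 6 bp
  [43,58): 15 bp
  [58,76): 18 bp
  [76,80): 4 bp
  [80,88): 8 bp
  [88,97): 9 bp
  [97,112): 15 bp
  [112,116): 4 bp

[2,4,4,6,6,7,8,9,9,13,15,15,18]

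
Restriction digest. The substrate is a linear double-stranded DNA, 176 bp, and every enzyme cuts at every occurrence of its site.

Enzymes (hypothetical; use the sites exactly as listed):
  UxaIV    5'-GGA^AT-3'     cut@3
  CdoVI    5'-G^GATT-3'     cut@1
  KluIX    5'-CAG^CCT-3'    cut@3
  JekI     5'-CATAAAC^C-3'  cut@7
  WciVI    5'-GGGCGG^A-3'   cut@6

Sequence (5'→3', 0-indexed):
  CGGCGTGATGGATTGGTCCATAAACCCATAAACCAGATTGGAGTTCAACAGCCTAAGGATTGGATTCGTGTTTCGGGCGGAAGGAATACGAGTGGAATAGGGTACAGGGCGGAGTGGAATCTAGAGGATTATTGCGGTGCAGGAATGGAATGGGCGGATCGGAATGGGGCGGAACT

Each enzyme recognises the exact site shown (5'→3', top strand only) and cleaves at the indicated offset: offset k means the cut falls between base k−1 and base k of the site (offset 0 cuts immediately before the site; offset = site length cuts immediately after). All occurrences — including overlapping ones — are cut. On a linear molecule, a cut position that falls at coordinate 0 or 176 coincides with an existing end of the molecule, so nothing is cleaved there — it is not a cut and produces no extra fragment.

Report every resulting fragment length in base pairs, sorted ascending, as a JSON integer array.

Per-enzyme occurrences:
  UxaIV GGAAT/3: at [82, 93, 115, 141, 146, 160] ⇒ [85, 96, 118, 144, 149, 163]
  CdoVI GGATT/1: at [9, 56, 61, 125] ⇒ [10, 57, 62, 126]
  KluIX CAGCCT/3: at [48] ⇒ [51]
  JekI CATAAACC/7: at [18, 26] ⇒ [25, 33]
  WciVI GGGCGGA/6: at [74, 106, 151, 166] ⇒ [80, 112, 157, 172]

All cut coordinates (distinct, sorted): [10, 25, 33, 51, 57, 62, 80, 85, 96, 112, 118, 126, 144, 149, 157, 163, 172]

Fragments:
  [0,10): 10 bp
  [10,25): 15 bp
  [25,33): 8 bp
  [33,51): 18 bp
  [51,57): 6 bp
  [57,62): 5 bp
  [62,80): 18 bp
  [80,85): 5 bp
  [85,96): 11 bp
  [96,112): 16 bp
  [112,118): 6 bp
  [118,126): 8 bp
  [126,144): 18 bp
  [144,149): 5 bp
  [149,157): 8 bp
  [157,163): 6 bp
  [163,172): 9 bp
  [172,176): 4 bp

[4,5,5,5,6,6,6,8,8,8,9,10,11,15,16,18,18,18]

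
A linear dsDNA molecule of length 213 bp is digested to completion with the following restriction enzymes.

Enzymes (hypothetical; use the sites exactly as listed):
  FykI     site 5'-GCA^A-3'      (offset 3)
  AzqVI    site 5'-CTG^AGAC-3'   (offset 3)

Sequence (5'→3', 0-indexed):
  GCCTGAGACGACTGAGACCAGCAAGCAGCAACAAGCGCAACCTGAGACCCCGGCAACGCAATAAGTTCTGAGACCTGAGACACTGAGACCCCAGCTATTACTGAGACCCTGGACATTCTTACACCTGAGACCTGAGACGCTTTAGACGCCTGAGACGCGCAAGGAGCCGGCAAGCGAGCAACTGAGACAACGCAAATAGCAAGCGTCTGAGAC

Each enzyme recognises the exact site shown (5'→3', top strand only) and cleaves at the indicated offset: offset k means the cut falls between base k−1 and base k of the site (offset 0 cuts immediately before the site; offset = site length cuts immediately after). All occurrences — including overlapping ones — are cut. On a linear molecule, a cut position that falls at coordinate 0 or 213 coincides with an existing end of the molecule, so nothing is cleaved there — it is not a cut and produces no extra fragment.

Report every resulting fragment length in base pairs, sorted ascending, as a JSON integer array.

Scan for sites:
  FykI GCAA/3: at [20, 27, 36, 52, 57, 158, 169, 177, 191, 198] ⇒ [23, 30, 39, 55, 60, 161, 172, 180, 194, 201]
  AzqVI CTGAGAC/3: at [2, 11, 41, 67, 74, 82, 100, 124, 131, 149, 181, 206] ⇒ [5, 14, 44, 70, 77, 85, 103, 127, 134, 152, 184, 209]

All cut coordinates (distinct, sorted): [5, 14, 23, 30, 39, 44, 55, 60, 70, 77, 85, 103, 127, 134, 152, 161, 172, 180, 184, 194, 201, 209]

Fragments:
  [0,5): 5 bp
  [5,14): 9 bp
  [14,23): 9 bp
  [23,30): 7 bp
  [30,39): 9 bp
  [39,44): 5 bp
  [44,55): 11 bp
  [55,60): 5 bp
  [60,70): 10 bp
  [70,77): 7 bp
  [77,85): 8 bp
  [85,103): 18 bp
  [103,127): 24 bp
  [127,134): 7 bp
  [134,152): 18 bp
  [152,161): 9 bp
  [161,172): 11 bp
  [172,180): 8 bp
  [180,184): 4 bp
  [184,194): 10 bp
  [194,201): 7 bp
  [201,209): 8 bp
  [209,213): 4 bp

[4,4,5,5,5,7,7,7,7,8,8,8,9,9,9,9,10,10,11,11,18,18,24]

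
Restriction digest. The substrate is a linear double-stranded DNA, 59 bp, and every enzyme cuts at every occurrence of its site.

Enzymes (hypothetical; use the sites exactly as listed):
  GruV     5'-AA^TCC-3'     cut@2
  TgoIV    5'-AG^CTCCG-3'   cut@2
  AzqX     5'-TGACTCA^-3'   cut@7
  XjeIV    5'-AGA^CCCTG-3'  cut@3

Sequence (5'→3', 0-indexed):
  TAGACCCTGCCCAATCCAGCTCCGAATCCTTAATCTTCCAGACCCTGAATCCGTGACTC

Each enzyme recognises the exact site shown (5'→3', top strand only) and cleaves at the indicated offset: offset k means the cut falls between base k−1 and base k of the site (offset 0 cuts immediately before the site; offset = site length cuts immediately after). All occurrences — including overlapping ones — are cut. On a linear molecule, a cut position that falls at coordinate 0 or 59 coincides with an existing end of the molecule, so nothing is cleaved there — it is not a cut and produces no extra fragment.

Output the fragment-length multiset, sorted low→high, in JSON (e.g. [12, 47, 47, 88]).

[4,5,7,7,10,10,16]

Site scan:
  GruV AATCC/2: at [12, 24, 47] ⇒ [14, 26, 49]
  TgoIV AGCTCCG/2: at [17] ⇒ [19]
  AzqX (TGACTCA, off=7): no sites
  XjeIV AGACCCTG/3: at [1, 39] ⇒ [4, 42]

All cut coordinates (distinct, sorted): [4, 14, 19, 26, 42, 49]

Fragments:
  [0,4): 4 bp
  [4,14): 10 bp
  [14,19): 5 bp
  [19,26): 7 bp
  [26,42): 16 bp
  [42,49): 7 bp
  [49,59): 10 bp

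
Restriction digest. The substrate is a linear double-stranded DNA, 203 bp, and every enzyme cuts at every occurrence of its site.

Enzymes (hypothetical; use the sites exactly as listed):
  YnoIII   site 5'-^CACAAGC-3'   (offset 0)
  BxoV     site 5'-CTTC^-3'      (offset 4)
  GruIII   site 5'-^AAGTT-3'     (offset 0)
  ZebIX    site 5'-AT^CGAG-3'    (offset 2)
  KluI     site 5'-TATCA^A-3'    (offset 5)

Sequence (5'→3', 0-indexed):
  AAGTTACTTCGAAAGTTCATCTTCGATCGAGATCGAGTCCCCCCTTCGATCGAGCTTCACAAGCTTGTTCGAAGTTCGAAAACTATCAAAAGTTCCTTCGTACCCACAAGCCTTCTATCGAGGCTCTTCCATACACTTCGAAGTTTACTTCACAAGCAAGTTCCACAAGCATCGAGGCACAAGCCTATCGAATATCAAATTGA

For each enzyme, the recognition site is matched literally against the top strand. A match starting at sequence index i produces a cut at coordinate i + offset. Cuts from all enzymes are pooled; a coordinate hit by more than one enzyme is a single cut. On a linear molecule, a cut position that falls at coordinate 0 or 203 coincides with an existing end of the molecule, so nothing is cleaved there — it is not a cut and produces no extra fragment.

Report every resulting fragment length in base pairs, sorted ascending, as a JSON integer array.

Site scan:
  YnoIII CACAAGC/0: at [57, 104, 150, 163, 177] ⇒ [57, 104, 150, 163, 177]
  BxoV CTTC/4: at [6, 20, 43, 54, 95, 111, 125, 135, 147] ⇒ [10, 24, 47, 58, 99, 115, 129, 139, 151]
  GruIII AAGTT/0: at [0, 12, 71, 89, 140, 157] ⇒ [12, 71, 89, 140, 157] (position 0 is a terminus of the linear molecule — no cut)
  ZebIX ATCGAG/2: at [25, 31, 48, 116, 170] ⇒ [27, 33, 50, 118, 172]
  KluI TATCAA/5: at [83, 192] ⇒ [88, 197]

Pooled cuts: [10, 12, 24, 27, 33, 47, 50, 57, 58, 71, 88, 89, 99, 104, 115, 118, 129, 139, 140, 150, 151, 157, 163, 172, 177, 197]

Fragment lengths:
  [0,10): 10 bp
  [10,12): 2 bp
  [12,24): 12 bp
  [24,27): 3 bp
  [27,33): 6 bp
  [33,47): 14 bp
  [47,50): 3 bp
  [50,57): 7 bp
  [57,58): 1 bp
  [58,71): 13 bp
  [71,88): 17 bp
  [88,89): 1 bp
  [89,99): 10 bp
  [99,104): 5 bp
  [104,115): 11 bp
  [115,118): 3 bp
  [118,129): 11 bp
  [129,139): 10 bp
  [139,140): 1 bp
  [140,150): 10 bp
  [150,151): 1 bp
  [151,157): 6 bp
  [157,163): 6 bp
  [163,172): 9 bp
  [172,177): 5 bp
  [177,197): 20 bp
  [197,203): 6 bp

[1,1,1,1,2,3,3,3,5,5,6,6,6,6,7,9,10,10,10,10,11,11,12,13,14,17,20]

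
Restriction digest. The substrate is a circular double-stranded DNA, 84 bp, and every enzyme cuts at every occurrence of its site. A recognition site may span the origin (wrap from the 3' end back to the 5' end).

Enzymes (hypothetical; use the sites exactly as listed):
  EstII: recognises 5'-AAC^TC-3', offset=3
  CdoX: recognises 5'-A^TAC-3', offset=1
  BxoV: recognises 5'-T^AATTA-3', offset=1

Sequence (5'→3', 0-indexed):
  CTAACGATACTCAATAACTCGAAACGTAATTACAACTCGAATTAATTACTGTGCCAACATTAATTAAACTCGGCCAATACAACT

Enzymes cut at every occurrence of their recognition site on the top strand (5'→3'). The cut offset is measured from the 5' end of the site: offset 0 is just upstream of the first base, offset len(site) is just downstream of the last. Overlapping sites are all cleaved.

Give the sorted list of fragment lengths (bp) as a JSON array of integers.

Scan for sites:
  EstII AACTC/3: at [15, 33, 66, 80] ⇒ [18, 36, 69, 83]
  CdoX ATAC/1: at [6, 76] ⇒ [7, 77]
  BxoV TAATTA/1: at [26, 42, 60] ⇒ [27, 43, 61]

All cut coordinates (distinct, sorted): [7, 18, 27, 36, 43, 61, 69, 77, 83]

Fragment lengths:
  7→18: 11 bp
  18→27: 9 bp
  27→36: 9 bp
  36→43: 7 bp
  43→61: 18 bp
  61→69: 8 bp
  69→77: 8 bp
  77→83: 6 bp
  83→7 (wrap): 84-83+7 = 8 bp

[6,7,8,8,8,9,9,11,18]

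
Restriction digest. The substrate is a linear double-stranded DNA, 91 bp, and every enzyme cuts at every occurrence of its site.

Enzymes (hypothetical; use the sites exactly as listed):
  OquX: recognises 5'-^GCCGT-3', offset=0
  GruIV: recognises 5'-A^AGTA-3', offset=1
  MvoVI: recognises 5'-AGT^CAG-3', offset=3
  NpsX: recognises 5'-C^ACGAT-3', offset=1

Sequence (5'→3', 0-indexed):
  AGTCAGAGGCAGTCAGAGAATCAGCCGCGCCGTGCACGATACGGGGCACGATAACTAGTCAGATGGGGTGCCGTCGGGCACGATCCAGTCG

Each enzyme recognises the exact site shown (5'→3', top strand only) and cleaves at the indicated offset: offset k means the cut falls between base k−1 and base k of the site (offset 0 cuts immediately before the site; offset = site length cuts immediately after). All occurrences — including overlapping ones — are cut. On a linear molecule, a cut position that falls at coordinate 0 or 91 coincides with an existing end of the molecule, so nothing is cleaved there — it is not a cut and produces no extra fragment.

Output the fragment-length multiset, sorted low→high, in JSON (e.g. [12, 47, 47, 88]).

Site scan:
  OquX (GCCGT, off=0): starts [28, 69] → cuts [28, 69]
  GruIV (AAGTA, off=1): no sites
  MvoVI (AGTCAG, off=3): starts [0, 10, 56] → cuts [3, 13, 59]
  NpsX (CACGAT, off=1): starts [34, 46, 78] → cuts [35, 47, 79]

All cut coordinates (distinct, sorted): [3, 13, 28, 35, 47, 59, 69, 79]

Fragments:
  [0,3): 3 bp
  [3,13): 10 bp
  [13,28): 15 bp
  [28,35): 7 bp
  [35,47): 12 bp
  [47,59): 12 bp
  [59,69): 10 bp
  [69,79): 10 bp
  [79,91): 12 bp

[3,7,10,10,10,12,12,12,15]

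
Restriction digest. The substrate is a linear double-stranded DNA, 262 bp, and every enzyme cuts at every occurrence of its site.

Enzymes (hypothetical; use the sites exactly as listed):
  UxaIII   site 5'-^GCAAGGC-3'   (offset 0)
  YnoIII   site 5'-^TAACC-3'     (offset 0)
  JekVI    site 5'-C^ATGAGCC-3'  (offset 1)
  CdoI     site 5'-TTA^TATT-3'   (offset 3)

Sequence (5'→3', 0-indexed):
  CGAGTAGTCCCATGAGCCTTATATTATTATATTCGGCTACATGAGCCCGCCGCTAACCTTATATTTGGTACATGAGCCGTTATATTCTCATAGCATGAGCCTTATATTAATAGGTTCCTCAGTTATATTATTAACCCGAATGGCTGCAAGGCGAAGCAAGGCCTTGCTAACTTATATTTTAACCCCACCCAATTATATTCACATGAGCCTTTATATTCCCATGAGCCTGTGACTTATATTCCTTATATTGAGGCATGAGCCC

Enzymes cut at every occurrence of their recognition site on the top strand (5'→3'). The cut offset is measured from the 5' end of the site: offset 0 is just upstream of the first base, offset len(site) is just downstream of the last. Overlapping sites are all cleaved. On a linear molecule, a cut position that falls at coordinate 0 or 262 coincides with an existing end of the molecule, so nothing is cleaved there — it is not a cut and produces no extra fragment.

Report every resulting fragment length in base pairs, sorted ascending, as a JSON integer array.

[5,6,7,7,8,8,8,9,9,10,10,10,10,11,11,11,11,12,13,14,16,16,19,21]

Site scan:
  UxaIII GCAAGGC/0: at [145, 155] ⇒ [145, 155]
  YnoIII TAACC/0: at [53, 131, 179] ⇒ [53, 131, 179]
  JekVI CATGAGCC/1: at [10, 39, 70, 93, 201, 219, 253] ⇒ [11, 40, 71, 94, 202, 220, 254]
  CdoI TTATATT/3: at [18, 26, 58, 79, 101, 122, 171, 192, 210, 233, 242] ⇒ [21, 29, 61, 82, 104, 125, 174, 195, 213, 236, 245]

Pooled cuts: [11, 21, 29, 40, 53, 61, 71, 82, 94, 104, 125, 131, 145, 155, 174, 179, 195, 202, 213, 220, 236, 245, 254]

Fragment lengths:
  [0,11): 11 bp
  [11,21): 10 bp
  [21,29): 8 bp
  [29,40): 11 bp
  [40,53): 13 bp
  [53,61): 8 bp
  [61,71): 10 bp
  [71,82): 11 bp
  [82,94): 12 bp
  [94,104): 10 bp
  [104,125): 21 bp
  [125,131): 6 bp
  [131,145): 14 bp
  [145,155): 10 bp
  [155,174): 19 bp
  [174,179): 5 bp
  [179,195): 16 bp
  [195,202): 7 bp
  [202,213): 11 bp
  [213,220): 7 bp
  [220,236): 16 bp
  [236,245): 9 bp
  [245,254): 9 bp
  [254,262): 8 bp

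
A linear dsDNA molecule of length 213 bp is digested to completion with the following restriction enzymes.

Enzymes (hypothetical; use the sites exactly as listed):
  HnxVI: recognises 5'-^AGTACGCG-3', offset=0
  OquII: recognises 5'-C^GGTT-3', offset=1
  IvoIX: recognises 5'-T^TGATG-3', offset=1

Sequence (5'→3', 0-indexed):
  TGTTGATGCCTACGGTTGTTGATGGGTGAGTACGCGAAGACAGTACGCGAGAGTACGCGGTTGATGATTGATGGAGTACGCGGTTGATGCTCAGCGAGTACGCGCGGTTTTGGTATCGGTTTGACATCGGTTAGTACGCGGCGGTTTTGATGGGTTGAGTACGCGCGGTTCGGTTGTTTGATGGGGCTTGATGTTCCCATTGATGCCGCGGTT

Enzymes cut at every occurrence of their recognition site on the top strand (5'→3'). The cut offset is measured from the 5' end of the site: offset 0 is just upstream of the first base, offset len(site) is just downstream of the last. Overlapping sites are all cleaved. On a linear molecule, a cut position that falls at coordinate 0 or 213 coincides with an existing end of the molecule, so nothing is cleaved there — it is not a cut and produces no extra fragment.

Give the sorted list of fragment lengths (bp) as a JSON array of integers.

[3,3,3,4,4,5,5,6,6,7,7,7,7,9,9,9,9,10,10,10,10,10,11,12,12,12,13]

Per-enzyme occurrences:
  HnxVI (AGTACGCG, off=0): starts [28, 41, 51, 74, 96, 132, 157] → cuts [28, 41, 51, 74, 96, 132, 157]
  OquII (CGGTT, off=1): starts [12, 57, 80, 104, 116, 127, 141, 165, 170, 208] → cuts [13, 58, 81, 105, 117, 128, 142, 166, 171, 209]
  IvoIX (TTGATG, off=1): starts [2, 18, 60, 67, 83, 146, 177, 187, 199] → cuts [3, 19, 61, 68, 84, 147, 178, 188, 200]

All cut coordinates (distinct, sorted): [3, 13, 19, 28, 41, 51, 58, 61, 68, 74, 81, 84, 96, 105, 117, 128, 132, 142, 147, 157, 166, 171, 178, 188, 200, 209]

Fragment lengths:
  [0,3): 3 bp
  [3,13): 10 bp
  [13,19): 6 bp
  [19,28): 9 bp
  [28,41): 13 bp
  [41,51): 10 bp
  [51,58): 7 bp
  [58,61): 3 bp
  [61,68): 7 bp
  [68,74): 6 bp
  [74,81): 7 bp
  [81,84): 3 bp
  [84,96): 12 bp
  [96,105): 9 bp
  [105,117): 12 bp
  [117,128): 11 bp
  [128,132): 4 bp
  [132,142): 10 bp
  [142,147): 5 bp
  [147,157): 10 bp
  [157,166): 9 bp
  [166,171): 5 bp
  [171,178): 7 bp
  [178,188): 10 bp
  [188,200): 12 bp
  [200,209): 9 bp
  [209,213): 4 bp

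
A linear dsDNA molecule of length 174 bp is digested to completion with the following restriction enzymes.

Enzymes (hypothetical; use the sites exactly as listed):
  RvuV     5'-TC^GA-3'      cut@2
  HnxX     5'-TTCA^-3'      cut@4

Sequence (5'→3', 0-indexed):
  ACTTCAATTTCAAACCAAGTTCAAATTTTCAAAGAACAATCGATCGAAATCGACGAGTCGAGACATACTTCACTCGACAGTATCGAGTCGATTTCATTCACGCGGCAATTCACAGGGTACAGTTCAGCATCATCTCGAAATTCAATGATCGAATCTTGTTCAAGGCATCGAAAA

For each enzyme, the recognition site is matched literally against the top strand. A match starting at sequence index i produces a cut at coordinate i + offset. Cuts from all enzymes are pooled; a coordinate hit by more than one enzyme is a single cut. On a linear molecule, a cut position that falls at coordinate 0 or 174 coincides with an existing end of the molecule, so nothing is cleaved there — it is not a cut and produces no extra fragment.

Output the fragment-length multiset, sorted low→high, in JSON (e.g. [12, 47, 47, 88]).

[3,4,4,5,5,6,6,6,6,7,7,8,8,8,9,10,10,11,12,12,13,14]

Scan for sites:
  RvuV TCGA/2: at [39, 43, 49, 57, 73, 82, 87, 134, 148, 167] ⇒ [41, 45, 51, 59, 75, 84, 89, 136, 150, 169]
  HnxX TTCA/4: at [2, 8, 19, 27, 68, 92, 96, 108, 122, 140, 158] ⇒ [6, 12, 23, 31, 72, 96, 100, 112, 126, 144, 162]

Pooled cuts: [6, 12, 23, 31, 41, 45, 51, 59, 72, 75, 84, 89, 96, 100, 112, 126, 136, 144, 150, 162, 169]

Fragments:
  [0,6): 6 bp
  [6,12): 6 bp
  [12,23): 11 bp
  [23,31): 8 bp
  [31,41): 10 bp
  [41,45): 4 bp
  [45,51): 6 bp
  [51,59): 8 bp
  [59,72): 13 bp
  [72,75): 3 bp
  [75,84): 9 bp
  [84,89): 5 bp
  [89,96): 7 bp
  [96,100): 4 bp
  [100,112): 12 bp
  [112,126): 14 bp
  [126,136): 10 bp
  [136,144): 8 bp
  [144,150): 6 bp
  [150,162): 12 bp
  [162,169): 7 bp
  [169,174): 5 bp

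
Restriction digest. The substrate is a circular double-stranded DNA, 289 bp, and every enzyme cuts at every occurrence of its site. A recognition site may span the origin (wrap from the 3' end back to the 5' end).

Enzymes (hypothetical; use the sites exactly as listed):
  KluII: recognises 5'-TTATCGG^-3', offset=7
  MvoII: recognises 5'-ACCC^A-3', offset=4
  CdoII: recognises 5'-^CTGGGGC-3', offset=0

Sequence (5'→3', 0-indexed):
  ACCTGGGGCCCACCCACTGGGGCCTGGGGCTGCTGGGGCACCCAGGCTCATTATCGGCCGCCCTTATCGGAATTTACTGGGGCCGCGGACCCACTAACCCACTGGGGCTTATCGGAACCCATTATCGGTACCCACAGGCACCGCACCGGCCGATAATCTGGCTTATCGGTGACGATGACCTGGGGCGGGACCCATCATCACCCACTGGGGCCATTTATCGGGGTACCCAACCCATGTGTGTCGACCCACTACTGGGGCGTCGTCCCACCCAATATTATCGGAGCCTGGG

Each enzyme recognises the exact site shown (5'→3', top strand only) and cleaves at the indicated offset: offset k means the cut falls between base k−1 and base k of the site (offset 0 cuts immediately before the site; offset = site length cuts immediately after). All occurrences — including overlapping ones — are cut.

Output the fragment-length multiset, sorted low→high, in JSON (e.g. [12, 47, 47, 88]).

Per-enzyme occurrences:
  KluII TTATCGG/7: at [50, 63, 108, 121, 162, 214, 274] ⇒ [57, 70, 115, 128, 169, 221, 281]
  MvoII ACCCA/4: at [11, 39, 88, 96, 116, 129, 189, 199, 224, 229, 243, 266] ⇒ [15, 43, 92, 100, 120, 133, 193, 203, 228, 233, 247, 270]
  CdoII CTGGGGC/0: at [2, 16, 23, 32, 76, 101, 179, 204, 251] ⇒ [2, 16, 23, 32, 76, 101, 179, 204, 251]

All cut coordinates (distinct, sorted): [2, 15, 16, 23, 32, 43, 57, 70, 76, 92, 100, 101, 115, 120, 128, 133, 169, 179, 193, 203, 204, 221, 228, 233, 247, 251, 270, 281]

Fragments:
  2→15: 13 bp
  15→16: 1 bp
  16→23: 7 bp
  23→32: 9 bp
  32→43: 11 bp
  43→57: 14 bp
  57→70: 13 bp
  70→76: 6 bp
  76→92: 16 bp
  92→100: 8 bp
  100→101: 1 bp
  101→115: 14 bp
  115→120: 5 bp
  120→128: 8 bp
  128→133: 5 bp
  133→169: 36 bp
  169→179: 10 bp
  179→193: 14 bp
  193→203: 10 bp
  203→204: 1 bp
  204→221: 17 bp
  221→228: 7 bp
  228→233: 5 bp
  233→247: 14 bp
  247→251: 4 bp
  251→270: 19 bp
  270→281: 11 bp
  281→2 (wrap): 289-281+2 = 10 bp

[1,1,1,4,5,5,5,6,7,7,8,8,9,10,10,10,11,11,13,13,14,14,14,14,16,17,19,36]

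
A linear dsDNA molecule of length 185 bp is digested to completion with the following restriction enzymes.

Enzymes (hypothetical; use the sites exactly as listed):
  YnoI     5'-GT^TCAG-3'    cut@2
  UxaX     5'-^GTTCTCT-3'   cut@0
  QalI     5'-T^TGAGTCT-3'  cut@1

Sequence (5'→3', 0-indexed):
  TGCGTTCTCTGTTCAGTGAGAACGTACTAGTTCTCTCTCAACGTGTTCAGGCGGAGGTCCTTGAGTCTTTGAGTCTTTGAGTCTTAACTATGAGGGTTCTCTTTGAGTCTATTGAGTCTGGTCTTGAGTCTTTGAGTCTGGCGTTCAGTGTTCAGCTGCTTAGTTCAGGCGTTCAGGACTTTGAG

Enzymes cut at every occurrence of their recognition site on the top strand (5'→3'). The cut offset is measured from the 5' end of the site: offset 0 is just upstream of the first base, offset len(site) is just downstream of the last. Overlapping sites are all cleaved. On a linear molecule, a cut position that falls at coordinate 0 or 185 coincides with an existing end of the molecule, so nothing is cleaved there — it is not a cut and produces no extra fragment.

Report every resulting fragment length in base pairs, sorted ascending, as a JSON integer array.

Site scan:
  YnoI (GTTCAG, off=2): starts [10, 44, 142, 149, 162, 170] → cuts [12, 46, 144, 151, 164, 172]
  UxaX (GTTCTCT, off=0): starts [3, 29, 95] → cuts [3, 29, 95]
  QalI (TTGAGTCT, off=1): starts [60, 68, 76, 102, 111, 123, 131] → cuts [61, 69, 77, 103, 112, 124, 132]

All cut coordinates (distinct, sorted): [3, 12, 29, 46, 61, 69, 77, 95, 103, 112, 124, 132, 144, 151, 164, 172]

Fragment lengths:
  [0,3): 3 bp
  [3,12): 9 bp
  [12,29): 17 bp
  [29,46): 17 bp
  [46,61): 15 bp
  [61,69): 8 bp
  [69,77): 8 bp
  [77,95): 18 bp
  [95,103): 8 bp
  [103,112): 9 bp
  [112,124): 12 bp
  [124,132): 8 bp
  [132,144): 12 bp
  [144,151): 7 bp
  [151,164): 13 bp
  [164,172): 8 bp
  [172,185): 13 bp

[3,7,8,8,8,8,8,9,9,12,12,13,13,15,17,17,18]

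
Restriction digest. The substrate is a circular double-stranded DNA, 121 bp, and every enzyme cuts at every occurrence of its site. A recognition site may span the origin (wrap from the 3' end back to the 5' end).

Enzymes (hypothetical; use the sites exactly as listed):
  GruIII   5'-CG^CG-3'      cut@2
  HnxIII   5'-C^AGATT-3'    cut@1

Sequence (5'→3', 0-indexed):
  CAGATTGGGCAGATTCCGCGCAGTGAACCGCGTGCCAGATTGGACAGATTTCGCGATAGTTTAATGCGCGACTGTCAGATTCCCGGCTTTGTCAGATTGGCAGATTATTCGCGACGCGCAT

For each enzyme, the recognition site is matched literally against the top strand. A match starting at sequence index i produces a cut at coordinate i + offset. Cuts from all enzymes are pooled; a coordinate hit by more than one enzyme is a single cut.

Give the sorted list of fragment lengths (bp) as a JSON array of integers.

Site scan:
  GruIII (CGCG, off=2): starts [16, 28, 51, 66, 109, 114] → cuts [18, 30, 53, 68, 111, 116]
  HnxIII (CAGATT, off=1): starts [0, 9, 35, 44, 75, 92, 100] → cuts [1, 10, 36, 45, 76, 93, 101]

All cut coordinates (distinct, sorted): [1, 10, 18, 30, 36, 45, 53, 68, 76, 93, 101, 111, 116]

Fragments:
  1→10: 9 bp
  10→18: 8 bp
  18→30: 12 bp
  30→36: 6 bp
  36→45: 9 bp
  45→53: 8 bp
  53→68: 15 bp
  68→76: 8 bp
  76→93: 17 bp
  93→101: 8 bp
  101→111: 10 bp
  111→116: 5 bp
  116→1 (wrap): 121-116+1 = 6 bp

[5,6,6,8,8,8,8,9,9,10,12,15,17]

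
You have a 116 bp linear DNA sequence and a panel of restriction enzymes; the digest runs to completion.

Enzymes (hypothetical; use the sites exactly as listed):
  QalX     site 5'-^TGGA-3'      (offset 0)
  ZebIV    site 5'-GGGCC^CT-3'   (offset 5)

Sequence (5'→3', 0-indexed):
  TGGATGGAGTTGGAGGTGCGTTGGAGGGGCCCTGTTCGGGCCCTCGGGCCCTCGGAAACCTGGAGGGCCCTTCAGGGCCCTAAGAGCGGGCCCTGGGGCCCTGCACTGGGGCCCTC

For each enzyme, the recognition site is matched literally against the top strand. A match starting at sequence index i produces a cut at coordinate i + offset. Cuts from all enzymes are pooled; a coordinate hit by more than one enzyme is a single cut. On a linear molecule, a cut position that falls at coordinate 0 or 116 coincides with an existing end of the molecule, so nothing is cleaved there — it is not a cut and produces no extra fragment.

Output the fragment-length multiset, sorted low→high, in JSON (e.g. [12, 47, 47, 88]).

[3,4,6,8,8,9,10,10,10,11,11,13,13]

Site scan:
  QalX TGGA/0: at [0, 4, 10, 21, 60] ⇒ [4, 10, 21, 60] (position 0 is a terminus of the linear molecule — no cut)
  ZebIV GGGCCCT/5: at [26, 37, 45, 64, 74, 87, 95, 108] ⇒ [31, 42, 50, 69, 79, 92, 100, 113]

All cut coordinates (distinct, sorted): [4, 10, 21, 31, 42, 50, 60, 69, 79, 92, 100, 113]

Fragments:
  [0,4): 4 bp
  [4,10): 6 bp
  [10,21): 11 bp
  [21,31): 10 bp
  [31,42): 11 bp
  [42,50): 8 bp
  [50,60): 10 bp
  [60,69): 9 bp
  [69,79): 10 bp
  [79,92): 13 bp
  [92,100): 8 bp
  [100,113): 13 bp
  [113,116): 3 bp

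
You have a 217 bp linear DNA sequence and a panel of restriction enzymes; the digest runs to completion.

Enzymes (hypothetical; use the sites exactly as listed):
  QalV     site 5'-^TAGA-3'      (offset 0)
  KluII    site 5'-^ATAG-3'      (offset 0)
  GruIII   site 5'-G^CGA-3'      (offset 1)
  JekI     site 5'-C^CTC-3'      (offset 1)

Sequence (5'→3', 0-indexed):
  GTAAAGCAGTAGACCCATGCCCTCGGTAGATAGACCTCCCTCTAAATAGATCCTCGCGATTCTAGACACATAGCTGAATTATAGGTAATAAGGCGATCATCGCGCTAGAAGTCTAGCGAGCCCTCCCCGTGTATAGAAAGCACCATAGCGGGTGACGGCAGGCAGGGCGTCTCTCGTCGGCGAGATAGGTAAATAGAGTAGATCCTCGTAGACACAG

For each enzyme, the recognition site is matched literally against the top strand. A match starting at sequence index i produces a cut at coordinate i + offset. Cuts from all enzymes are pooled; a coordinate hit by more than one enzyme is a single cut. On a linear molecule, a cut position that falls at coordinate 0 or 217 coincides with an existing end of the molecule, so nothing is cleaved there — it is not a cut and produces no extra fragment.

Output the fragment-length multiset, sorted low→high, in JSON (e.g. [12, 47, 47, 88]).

[1,1,1,1,3,4,4,4,4,5,5,5,6,6,6,6,6,7,8,9,9,10,11,11,11,12,12,13,36]

Site scan:
  QalV (TAGA, off=0): starts [9, 26, 30, 46, 62, 105, 133, 193, 198, 208] → cuts [9, 26, 30, 46, 62, 105, 133, 193, 198, 208]
  KluII (ATAG, off=0): starts [29, 45, 69, 80, 132, 144, 184, 192] → cuts [29, 45, 69, 80, 132, 144, 184, 192]
  GruIII (GCGA, off=1): starts [55, 92, 115, 179] → cuts [56, 93, 116, 180]
  JekI (CCTC, off=1): starts [20, 34, 38, 51, 121, 203] → cuts [21, 35, 39, 52, 122, 204]

Pooled cuts: [9, 21, 26, 29, 30, 35, 39, 45, 46, 52, 56, 62, 69, 80, 93, 105, 116, 122, 132, 133, 144, 180, 184, 192, 193, 198, 204, 208]

Fragments:
  [0,9): 9 bp
  [9,21): 12 bp
  [21,26): 5 bp
  [26,29): 3 bp
  [29,30): 1 bp
  [30,35): 5 bp
  [35,39): 4 bp
  [39,45): 6 bp
  [45,46): 1 bp
  [46,52): 6 bp
  [52,56): 4 bp
  [56,62): 6 bp
  [62,69): 7 bp
  [69,80): 11 bp
  [80,93): 13 bp
  [93,105): 12 bp
  [105,116): 11 bp
  [116,122): 6 bp
  [122,132): 10 bp
  [132,133): 1 bp
  [133,144): 11 bp
  [144,180): 36 bp
  [180,184): 4 bp
  [184,192): 8 bp
  [192,193): 1 bp
  [193,198): 5 bp
  [198,204): 6 bp
  [204,208): 4 bp
  [208,217): 9 bp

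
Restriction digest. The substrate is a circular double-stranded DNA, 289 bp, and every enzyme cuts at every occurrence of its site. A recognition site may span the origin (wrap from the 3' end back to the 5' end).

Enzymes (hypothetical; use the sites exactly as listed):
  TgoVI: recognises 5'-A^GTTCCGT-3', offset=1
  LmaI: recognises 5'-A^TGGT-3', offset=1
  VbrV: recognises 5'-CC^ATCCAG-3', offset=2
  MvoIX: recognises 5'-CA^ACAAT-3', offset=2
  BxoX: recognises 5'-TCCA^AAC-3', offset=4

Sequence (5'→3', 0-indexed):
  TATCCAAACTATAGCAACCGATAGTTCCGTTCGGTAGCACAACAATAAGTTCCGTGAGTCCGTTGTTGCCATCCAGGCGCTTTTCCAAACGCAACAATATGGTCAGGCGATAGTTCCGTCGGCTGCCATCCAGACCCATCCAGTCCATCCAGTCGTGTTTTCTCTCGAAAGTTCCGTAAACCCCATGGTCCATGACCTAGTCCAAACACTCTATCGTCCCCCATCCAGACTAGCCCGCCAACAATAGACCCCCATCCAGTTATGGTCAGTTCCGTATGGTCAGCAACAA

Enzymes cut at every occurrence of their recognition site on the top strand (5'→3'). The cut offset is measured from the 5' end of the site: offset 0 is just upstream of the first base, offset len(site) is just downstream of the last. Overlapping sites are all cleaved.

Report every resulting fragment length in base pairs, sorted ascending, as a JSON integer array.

[6,6,6,7,8,9,9,9,10,10,13,13,15,15,17,17,18,18,18,19,22,24]

Per-enzyme occurrences:
  TgoVI (AGTTCCGT, off=1): starts [22, 47, 111, 169, 267] → cuts [23, 48, 112, 170, 268]
  LmaI (ATGGT, off=1): starts [98, 184, 261, 275] → cuts [99, 185, 262, 276]
  VbrV (CCATCCAG, off=2): starts [68, 125, 135, 144, 220, 251] → cuts [70, 127, 137, 146, 222, 253]
  MvoIX (CAACAAT, off=2): starts [39, 91, 238, 283] → cuts [41, 93, 240, 285]
  BxoX (TCCAAAC, off=4): starts [2, 83, 200] → cuts [6, 87, 204]

Pooled cuts: [6, 23, 41, 48, 70, 87, 93, 99, 112, 127, 137, 146, 170, 185, 204, 222, 240, 253, 262, 268, 276, 285]

Fragment lengths:
  6→23: 17 bp
  23→41: 18 bp
  41→48: 7 bp
  48→70: 22 bp
  70→87: 17 bp
  87→93: 6 bp
  93→99: 6 bp
  99→112: 13 bp
  112→127: 15 bp
  127→137: 10 bp
  137→146: 9 bp
  146→170: 24 bp
  170→185: 15 bp
  185→204: 19 bp
  204→222: 18 bp
  222→240: 18 bp
  240→253: 13 bp
  253→262: 9 bp
  262→268: 6 bp
  268→276: 8 bp
  276→285: 9 bp
  285→6 (wrap): 289-285+6 = 10 bp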